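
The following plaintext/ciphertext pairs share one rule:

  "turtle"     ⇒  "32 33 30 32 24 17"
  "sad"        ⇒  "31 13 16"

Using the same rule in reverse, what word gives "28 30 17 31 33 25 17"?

t is letter #20 and maps to 32: an offset of 12. Letters become their 1-based position plus 12 (so a→13, b→14, …).
Decoding 28 30 17 31 33 25 17: 28→(28−12)÷1=16=p, 30→(30−12)÷1=18=r, 17→(17−12)÷1=5=e, 31→(31−12)÷1=19=s, 33→(33−12)÷1=21=u, 25→(25−12)÷1=13=m, 17→(17−12)÷1=5=e.

presume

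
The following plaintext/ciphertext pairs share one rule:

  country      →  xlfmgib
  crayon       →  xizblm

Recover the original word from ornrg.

Each letter is replaced by its mirror in the alphabet: a↔z, b↔y, c↔x, and so on (the Atbash cipher).
Decoding ornrg: o↔l, r↔i, n↔m, r↔i, g↔t.

limit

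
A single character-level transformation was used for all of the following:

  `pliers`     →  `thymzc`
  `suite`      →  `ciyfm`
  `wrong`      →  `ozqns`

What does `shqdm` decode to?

globe

Treating letters as 0–25, the rule is x ↦ 3x + 0 (mod 26).
Decoding shqdm: s(18)→9·(18−0)≡6=g; h(7)→9·(7−0)≡11=l; q(16)→9·(16−0)≡14=o; d(3)→9·(3−0)≡1=b; m(12)→9·(12−0)≡4=e (all mod 26).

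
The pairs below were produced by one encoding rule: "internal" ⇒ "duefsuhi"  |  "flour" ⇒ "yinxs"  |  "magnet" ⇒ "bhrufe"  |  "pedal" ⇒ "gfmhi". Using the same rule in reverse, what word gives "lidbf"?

slime

This is an affine cipher: with a=0,…,z=25, each position x becomes (19x+7) mod 26.
Reversing it on lidbf: l(11)→11·(11−7)≡18=s; i(8)→11·(8−7)≡11=l; d(3)→11·(3−7)≡8=i; b(1)→11·(1−7)≡12=m; f(5)→11·(5−7)≡4=e (all mod 26).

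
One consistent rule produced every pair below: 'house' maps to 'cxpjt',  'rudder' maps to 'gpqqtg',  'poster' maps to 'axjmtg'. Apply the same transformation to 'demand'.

qtrhuq

Treating letters as 0–25, the rule is x ↦ 3x + 7 (mod 26).
Applying it to demand: d(3)→3·3+7≡16=q; e(4)→3·4+7≡19=t; m(12)→3·12+7≡17=r; a(0)→3·0+7≡7=h; n(13)→3·13+7≡20=u; d(3)→3·3+7≡16=q (all mod 26).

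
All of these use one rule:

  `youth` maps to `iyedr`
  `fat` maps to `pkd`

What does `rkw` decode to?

ham

This is a Caesar cipher with shift 10.
Decoding rkw: r−10=h, k−10=a, w−10=m.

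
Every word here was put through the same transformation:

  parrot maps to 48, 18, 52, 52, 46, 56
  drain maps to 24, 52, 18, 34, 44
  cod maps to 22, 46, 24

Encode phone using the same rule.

The formula is n = 2×(alphabet index, a=1) + 16.
On phone: p=16→48, h=8→32, o=15→46, n=14→44, e=5→26.

48, 32, 46, 44, 26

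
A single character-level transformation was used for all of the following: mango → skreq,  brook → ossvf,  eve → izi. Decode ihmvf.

bride

The output letters match the input read backwards, each shifted +4: mango reversed is ognam. The word is reversed, then every letter is shifted forward by 4.
Decoding ihmvf: shift back: i−4=e, h−4=d, m−4=i, v−4=r, f−4=b → edirb; then reverse → bride.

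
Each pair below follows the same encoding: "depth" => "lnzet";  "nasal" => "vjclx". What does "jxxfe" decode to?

In depth: d→l is +8, e→n is +9, p→z is +10, t→e is +11 — the shift increases by 1 each position. Each letter shifts forward by (position + 8), i.e. 8, 9, 10, … — the shift grows by one for each successive letter.
Decoding jxxfe: j−8=b, x−9=o, x−10=n, f−11=u, e−12=s.

bonus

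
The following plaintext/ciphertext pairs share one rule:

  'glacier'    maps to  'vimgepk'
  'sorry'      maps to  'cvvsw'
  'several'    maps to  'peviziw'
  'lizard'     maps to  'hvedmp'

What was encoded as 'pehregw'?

scandal

The output letters match the input read backwards, each shifted +4: glacier reversed is reicalg. Two steps: reverse the string, then apply a Caesar shift of +4.
Decoding pehregw: shift back: p−4=l, e−4=a, h−4=d, r−4=n, e−4=a, g−4=c, w−4=s → ladnacs; then reverse → scandal.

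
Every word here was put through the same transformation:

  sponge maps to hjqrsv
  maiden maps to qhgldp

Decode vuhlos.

Two steps: reverse the string, then apply a Caesar shift of +3.
Decoding vuhlos: shift back: v−3=s, u−3=r, h−3=e, l−3=i, o−3=l, s−3=p → sreilp; then reverse → pliers.

pliers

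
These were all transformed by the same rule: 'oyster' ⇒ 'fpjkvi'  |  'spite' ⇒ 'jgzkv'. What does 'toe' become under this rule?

Compare letters: o→f is +17, y→p is +17, s→j is +17 — a constant shift. Every letter moves 17 places later in the alphabet, wrapping around z→a.
Applying it to toe: t+17=k, o+17=f, e+17=v.

kfv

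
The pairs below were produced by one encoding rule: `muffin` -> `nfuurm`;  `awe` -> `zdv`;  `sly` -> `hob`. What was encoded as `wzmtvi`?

Letters are reflected about the middle of the alphabet (position → 25−position): Atbash.
Decoding wzmtvi: w↔d, z↔a, m↔n, t↔g, v↔e, i↔r.

danger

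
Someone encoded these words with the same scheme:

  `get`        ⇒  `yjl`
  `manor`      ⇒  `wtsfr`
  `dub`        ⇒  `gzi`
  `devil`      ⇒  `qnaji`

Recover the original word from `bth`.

The word is reversed, then every letter is shifted forward by 5.
Undoing it on bth: shift back: b−5=w, t−5=o, h−5=c → woc; then reverse → cow.

cow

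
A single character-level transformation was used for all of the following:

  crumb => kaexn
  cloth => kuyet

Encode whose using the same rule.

eqydq

In crumb: c→k is +8, r→a is +9, u→e is +10, m→x is +11 — the shift increases by 1 each position. Each letter shifts forward by (position + 8), i.e. 8, 9, 10, … — the shift grows by one for each successive letter.
Applying it to whose: w+8=e, h+9=q, o+10=y, s+11=d, e+12=q.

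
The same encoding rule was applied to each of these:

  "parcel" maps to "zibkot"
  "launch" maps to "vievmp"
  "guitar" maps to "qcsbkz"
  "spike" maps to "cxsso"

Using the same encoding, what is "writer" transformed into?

Shifts by position in parcel: pos 0: p→z (+10), pos 1: a→i (+8), pos 2: r→b (+10), pos 3: c→k (+8) — repeating every 2. A repeating key of period 2 is used — shifts +10, +8 over and over.
For writer: w+10=g, r+8=z, i+10=s, t+8=b, e+10=o, r+8=z.

gzsboz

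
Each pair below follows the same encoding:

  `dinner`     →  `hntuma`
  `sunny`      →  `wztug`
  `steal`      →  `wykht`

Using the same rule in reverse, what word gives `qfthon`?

manage

In dinner: d→h is +4, i→n is +5, n→t is +6, n→u is +7 — the shift increases by 1 each position. The shift increases by 1 at each position, starting from +4: 4, 5, 6, ….
Undoing it on qfthon: q−4=m, f−5=a, t−6=n, h−7=a, o−8=g, n−9=e.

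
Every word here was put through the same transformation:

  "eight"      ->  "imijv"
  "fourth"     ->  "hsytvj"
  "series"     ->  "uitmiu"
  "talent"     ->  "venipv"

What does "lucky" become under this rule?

nyema

The shift depends on letter class: consonant g→i is +2, but vowel e→i is +4. The rule splits by letter class: vowels +4, consonants +2.
For lucky: l(cons)+2=n, u(vowel)+4=y, c(cons)+2=e, k(cons)+2=m, y(cons)+2=a.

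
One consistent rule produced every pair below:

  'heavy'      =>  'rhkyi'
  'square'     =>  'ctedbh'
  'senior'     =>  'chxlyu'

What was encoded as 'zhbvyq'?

person

Shifts by position in heavy: pos 0: h→r (+10), pos 1: e→h (+3), pos 2: a→k (+10), pos 3: v→y (+3) — repeating every 2. The shifts repeat in a cycle of length 2: positions 0,1,… shift by +10, +3, then the pattern repeats.
Decoding zhbvyq: z−10=p, h−3=e, b−10=r, v−3=s, y−10=o, q−3=n.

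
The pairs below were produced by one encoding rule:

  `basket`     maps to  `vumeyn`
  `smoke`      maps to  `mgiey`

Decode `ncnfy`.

Compare letters: b→v is +20, a→u is +20, s→m is +20 — a constant shift. This is a Caesar cipher with shift 20.
Reversing it on ncnfy: n−20=t, c−20=i, n−20=t, f−20=l, y−20=e.

title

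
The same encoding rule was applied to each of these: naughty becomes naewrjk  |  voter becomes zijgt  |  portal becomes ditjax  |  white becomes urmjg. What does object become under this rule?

This is an affine cipher: with a=0,…,z=25, each position x becomes (21x+0) mod 26.
Applying it to object: o(14)→21·14+0≡8=i; b(1)→21·1+0≡21=v; j(9)→21·9+0≡7=h; e(4)→21·4+0≡6=g; c(2)→21·2+0≡16=q; t(19)→21·19+0≡9=j (all mod 26).

ivhgqj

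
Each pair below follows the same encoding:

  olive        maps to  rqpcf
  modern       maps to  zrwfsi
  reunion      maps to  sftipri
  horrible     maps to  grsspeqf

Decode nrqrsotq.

o(14)→r(17) and l(11)→q(16) fit y≡9x+21 (mod 26); the inverse of 9 mod 26 is 3. Each letter's alphabet position (a=0..z=25) is mapped through 9·x+21 mod 26 — an affine cipher.
Undoing it on nrqrsotq: n(13)→3·(13−21)≡2=c; r(17)→3·(17−21)≡14=o; q(16)→3·(16−21)≡11=l; r(17)→3·(17−21)≡14=o; s(18)→3·(18−21)≡17=r; o(14)→3·(14−21)≡5=f; t(19)→3·(19−21)≡20=u; q(16)→3·(16−21)≡11=l (all mod 26).

colorful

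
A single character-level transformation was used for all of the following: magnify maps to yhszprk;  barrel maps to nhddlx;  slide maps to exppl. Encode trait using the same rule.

fdhpf

The shift depends on letter class: consonant m→y is +12, but vowel a→h is +7. The rule splits by letter class: vowels +7, consonants +12.
Applying it to trait: t(cons)+12=f, r(cons)+12=d, a(vowel)+7=h, i(vowel)+7=p, t(cons)+12=f.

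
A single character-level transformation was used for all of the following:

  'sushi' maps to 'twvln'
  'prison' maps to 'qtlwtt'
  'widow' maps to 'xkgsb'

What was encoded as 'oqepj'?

noble

In sushi: s→t is +1, u→w is +2, s→v is +3, h→l is +4 — the shift increases by 1 each position. Letter i (0-indexed) is shifted by i+1, so successive shifts are 1, 2, 3, ….
Reversing it on oqepj: o−1=n, q−2=o, e−3=b, p−4=l, j−5=e.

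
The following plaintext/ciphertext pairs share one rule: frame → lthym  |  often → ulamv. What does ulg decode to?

zen

The output letters match the input read backwards, each shifted +7: frame reversed is emarf. Two steps: reverse the string, then apply a Caesar shift of +7.
Decoding ulg: shift back: u−7=n, l−7=e, g−7=z → nez; then reverse → zen.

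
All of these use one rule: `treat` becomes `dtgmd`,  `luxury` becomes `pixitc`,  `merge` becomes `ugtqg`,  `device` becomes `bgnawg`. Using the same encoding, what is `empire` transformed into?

gujatg

Each letter's alphabet position (a=0..z=25) is mapped through 5·x+12 mod 26 — an affine cipher.
On empire: e(4)→5·4+12≡6=g; m(12)→5·12+12≡20=u; p(15)→5·15+12≡9=j; i(8)→5·8+12≡0=a; r(17)→5·17+12≡19=t; e(4)→5·4+12≡6=g (all mod 26).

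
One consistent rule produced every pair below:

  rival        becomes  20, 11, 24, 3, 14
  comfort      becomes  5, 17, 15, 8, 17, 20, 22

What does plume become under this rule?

r is letter #18 and maps to 20: an offset of 2. Each letter is replaced by its alphabet position (a=1..z=26) + 2.
On plume: p=16→18, l=12→14, u=21→23, m=13→15, e=5→7.

18, 14, 23, 15, 7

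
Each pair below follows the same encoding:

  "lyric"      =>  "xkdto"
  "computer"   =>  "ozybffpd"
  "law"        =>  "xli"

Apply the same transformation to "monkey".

The shift depends on letter class: consonant l→x is +12, but vowel i→t is +11. Two shifts are in play — +11 for a/e/i/o/u, +12 for every other letter.
For monkey: m(cons)+12=y, o(vowel)+11=z, n(cons)+12=z, k(cons)+12=w, e(vowel)+11=p, y(cons)+12=k.

yzzwpk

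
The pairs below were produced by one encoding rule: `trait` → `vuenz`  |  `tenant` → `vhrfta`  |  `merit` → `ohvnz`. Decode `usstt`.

spoon

In trait: t→v is +2, r→u is +3, a→e is +4, i→n is +5 — the shift increases by 1 each position. Each letter shifts forward by (position + 2), i.e. 2, 3, 4, … — the shift grows by one for each successive letter.
Undoing it on usstt: u−2=s, s−3=p, s−4=o, t−5=o, t−6=n.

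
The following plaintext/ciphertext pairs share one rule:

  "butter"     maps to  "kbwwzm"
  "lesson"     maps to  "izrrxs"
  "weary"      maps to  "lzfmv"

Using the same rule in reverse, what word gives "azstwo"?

b(1)→k(10) and u(20)→b(1) fit y≡5x+5 (mod 26); the inverse of 5 mod 26 is 21. Treating letters as 0–25, the rule is x ↦ 5x + 5 (mod 26).
Undoing it on azstwo: a(0)→21·(0−5)≡25=z; z(25)→21·(25−5)≡4=e; s(18)→21·(18−5)≡13=n; t(19)→21·(19−5)≡8=i; w(22)→21·(22−5)≡19=t; o(14)→21·(14−5)≡7=h (all mod 26).

zenith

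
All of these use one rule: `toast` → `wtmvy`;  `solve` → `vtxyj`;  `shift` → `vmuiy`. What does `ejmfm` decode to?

It's a Vigenère-style cipher with numeric key [3,5,12]: position i shifts by key[i mod 3].
Reversing it on ejmfm: e−3=b, j−5=e, m−12=a, f−3=c, m−5=h.

beach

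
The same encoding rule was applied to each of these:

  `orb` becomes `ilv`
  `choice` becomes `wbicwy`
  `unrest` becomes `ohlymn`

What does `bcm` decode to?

his

Compare letters: o→i is +20, r→l is +20, b→v is +20 — a constant shift. This is a Caesar cipher with shift 20.
Decoding bcm: b−20=h, c−20=i, m−20=s.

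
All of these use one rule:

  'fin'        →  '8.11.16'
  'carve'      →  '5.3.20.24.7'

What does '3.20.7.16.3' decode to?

arena

The number is (letter's place in the alphabet, a=1) + 2.
Decoding 3.20.7.16.3: 3→(3−2)÷1=1=a, 20→(20−2)÷1=18=r, 7→(7−2)÷1=5=e, 16→(16−2)÷1=14=n, 3→(3−2)÷1=1=a.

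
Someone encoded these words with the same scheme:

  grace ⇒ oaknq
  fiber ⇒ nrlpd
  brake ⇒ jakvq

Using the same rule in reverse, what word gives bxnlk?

Each letter shifts forward by (position + 8), i.e. 8, 9, 10, … — the shift grows by one for each successive letter.
Undoing it on bxnlk: b−8=t, x−9=o, n−10=d, l−11=a, k−12=y.

today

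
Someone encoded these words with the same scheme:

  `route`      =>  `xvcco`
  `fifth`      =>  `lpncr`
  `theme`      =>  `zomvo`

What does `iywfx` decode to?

crown

In route: r→x is +6, o→v is +7, u→c is +8, t→c is +9 — the shift increases by 1 each position. Letter i (0-indexed) is shifted by i+6, so successive shifts are 6, 7, 8, ….
Decoding iywfx: i−6=c, y−7=r, w−8=o, f−9=w, x−10=n.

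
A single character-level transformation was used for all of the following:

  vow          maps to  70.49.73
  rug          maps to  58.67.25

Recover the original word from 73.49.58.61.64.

v(#22)→70 and o(#15)→49: differences scale by 3, so n = 3·pos + 4. With a=1..z=26, the number is 3·pos + 4.
Undoing it on 73.49.58.61.64: 73→(73−4)÷3=23=w, 49→(49−4)÷3=15=o, 58→(58−4)÷3=18=r, 61→(61−4)÷3=19=s, 64→(64−4)÷3=20=t.

worst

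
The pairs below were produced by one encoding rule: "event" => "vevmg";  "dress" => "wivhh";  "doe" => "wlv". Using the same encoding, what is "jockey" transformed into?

qlxpvb

Each pair mirrors across the alphabet (e↔v, v↔e, e↔v): positions sum to 25. Letters are reflected about the middle of the alphabet (position → 25−position): Atbash.
Applying it to jockey: j↔q, o↔l, c↔x, k↔p, e↔v, y↔b.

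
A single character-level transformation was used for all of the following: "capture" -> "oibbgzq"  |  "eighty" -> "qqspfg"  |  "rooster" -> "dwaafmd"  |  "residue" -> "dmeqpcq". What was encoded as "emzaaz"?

sensor

Shifts by position in capture: pos 0: c→o (+12), pos 1: a→i (+8), pos 2: p→b (+12), pos 3: t→b (+8) — repeating every 2. A repeating key of period 2 is used — shifts +12, +8 over and over.
Undoing it on emzaaz: e−12=s, m−8=e, z−12=n, a−8=s, a−12=o, z−8=r.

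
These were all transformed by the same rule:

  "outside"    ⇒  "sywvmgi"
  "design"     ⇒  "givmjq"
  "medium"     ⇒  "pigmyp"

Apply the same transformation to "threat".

wkuiew

The shift depends on letter class: consonant t→w is +3, but vowel o→s is +4. Vowels shift forward by 4 and consonants shift forward by 3.
Applying it to threat: t(cons)+3=w, h(cons)+3=k, r(cons)+3=u, e(vowel)+4=i, a(vowel)+4=e, t(cons)+3=w.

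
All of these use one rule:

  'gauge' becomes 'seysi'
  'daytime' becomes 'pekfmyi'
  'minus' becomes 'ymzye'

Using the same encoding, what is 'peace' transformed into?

The shift depends on letter class: consonant g→s is +12, but vowel a→e is +4. The rule splits by letter class: vowels +4, consonants +12.
Applying it to peace: p(cons)+12=b, e(vowel)+4=i, a(vowel)+4=e, c(cons)+12=o, e(vowel)+4=i.

bieoi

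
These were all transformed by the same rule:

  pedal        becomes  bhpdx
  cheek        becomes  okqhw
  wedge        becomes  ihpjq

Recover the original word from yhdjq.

merge

Shifts by position in pedal: pos 0: p→b (+12), pos 1: e→h (+3), pos 2: d→p (+12), pos 3: a→d (+3) — repeating every 2. A repeating key of period 2 is used — shifts +12, +3 over and over.
Reversing it on yhdjq: y−12=m, h−3=e, d−12=r, j−3=g, q−12=e.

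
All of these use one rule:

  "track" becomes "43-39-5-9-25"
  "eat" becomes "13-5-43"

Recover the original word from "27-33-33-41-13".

The formula is n = 2×(alphabet index, a=1) + 3.
Undoing it on 27-33-33-41-13: 27→(27−3)÷2=12=l, 33→(33−3)÷2=15=o, 33→(33−3)÷2=15=o, 41→(41−3)÷2=19=s, 13→(13−3)÷2=5=e.

loose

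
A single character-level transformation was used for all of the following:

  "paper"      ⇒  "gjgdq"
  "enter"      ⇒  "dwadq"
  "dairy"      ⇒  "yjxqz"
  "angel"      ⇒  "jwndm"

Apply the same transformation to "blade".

omjyd

p(15)→g(6) and a(0)→j(9) fit y≡5x+9 (mod 26); the inverse of 5 mod 26 is 21. Treating letters as 0–25, the rule is x ↦ 5x + 9 (mod 26).
For blade: b(1)→5·1+9≡14=o; l(11)→5·11+9≡12=m; a(0)→5·0+9≡9=j; d(3)→5·3+9≡24=y; e(4)→5·4+9≡3=d (all mod 26).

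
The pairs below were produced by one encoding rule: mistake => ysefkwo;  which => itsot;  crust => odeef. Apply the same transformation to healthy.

The shift depends on letter class: consonant m→y is +12, but vowel i→s is +10. Vowels shift forward by 10 and consonants shift forward by 12.
For healthy: h(cons)+12=t, e(vowel)+10=o, a(vowel)+10=k, l(cons)+12=x, t(cons)+12=f, h(cons)+12=t, y(cons)+12=k.

tokxftk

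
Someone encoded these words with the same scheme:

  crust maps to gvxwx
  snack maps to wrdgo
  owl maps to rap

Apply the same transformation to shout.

Vowels shift forward by 3 and consonants shift forward by 4.
For shout: s(cons)+4=w, h(cons)+4=l, o(vowel)+3=r, u(vowel)+3=x, t(cons)+4=x.

wlrxx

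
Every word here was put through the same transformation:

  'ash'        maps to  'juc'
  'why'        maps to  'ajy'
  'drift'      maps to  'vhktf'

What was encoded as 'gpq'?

The output letters match the input read backwards, each shifted +2: ash reversed is hsa. The word is reversed, then every letter is shifted forward by 2.
Reversing it on gpq: shift back: g−2=e, p−2=n, q−2=o → eno; then reverse → one.

one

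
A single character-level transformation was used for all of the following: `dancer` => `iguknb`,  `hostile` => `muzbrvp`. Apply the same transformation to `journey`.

Each letter shifts forward by (position + 5), i.e. 5, 6, 7, … — the shift grows by one for each successive letter.
On journey: j+5=o, o+6=u, u+7=b, r+8=z, n+9=w, e+10=o, y+11=j.

oubzwoj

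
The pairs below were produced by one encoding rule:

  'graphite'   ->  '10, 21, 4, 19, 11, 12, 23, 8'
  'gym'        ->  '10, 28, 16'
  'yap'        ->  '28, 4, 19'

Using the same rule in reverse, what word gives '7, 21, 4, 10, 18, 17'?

dragon

The number is (letter's place in the alphabet, a=1) + 3.
Decoding 7, 21, 4, 10, 18, 17: 7→(7−3)÷1=4=d, 21→(21−3)÷1=18=r, 4→(4−3)÷1=1=a, 10→(10−3)÷1=7=g, 18→(18−3)÷1=15=o, 17→(17−3)÷1=14=n.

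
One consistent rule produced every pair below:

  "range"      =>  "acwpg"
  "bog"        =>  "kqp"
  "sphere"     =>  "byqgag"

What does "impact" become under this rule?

kvyclc

Two shifts are in play — +2 for a/e/i/o/u, +9 for every other letter.
For impact: i(vowel)+2=k, m(cons)+9=v, p(cons)+9=y, a(vowel)+2=c, c(cons)+9=l, t(cons)+9=c.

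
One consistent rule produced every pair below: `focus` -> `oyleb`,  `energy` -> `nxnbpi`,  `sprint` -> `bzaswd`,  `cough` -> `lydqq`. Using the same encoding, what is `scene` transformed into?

bmnxn

Shifts by position in focus: pos 0: f→o (+9), pos 1: o→y (+10), pos 2: c→l (+9), pos 3: u→e (+10) — repeating every 2. The shifts repeat in a cycle of length 2: positions 0,1,… shift by +9, +10, then the pattern repeats.
On scene: s+9=b, c+10=m, e+9=n, n+10=x, e+9=n.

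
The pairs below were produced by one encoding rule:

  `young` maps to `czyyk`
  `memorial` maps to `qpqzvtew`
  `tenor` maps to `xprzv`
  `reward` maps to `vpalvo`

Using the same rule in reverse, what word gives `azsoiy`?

wooden

A repeating key of period 2 is used — shifts +4, +11 over and over.
Undoing it on azsoiy: a−4=w, z−11=o, s−4=o, o−11=d, i−4=e, y−11=n.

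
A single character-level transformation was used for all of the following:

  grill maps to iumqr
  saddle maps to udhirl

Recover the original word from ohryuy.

mentor

In grill: g→i is +2, r→u is +3, i→m is +4, l→q is +5 — the shift increases by 1 each position. Letter i (0-indexed) is shifted by i+2, so successive shifts are 2, 3, 4, ….
Reversing it on ohryuy: o−2=m, h−3=e, r−4=n, y−5=t, u−6=o, y−7=r.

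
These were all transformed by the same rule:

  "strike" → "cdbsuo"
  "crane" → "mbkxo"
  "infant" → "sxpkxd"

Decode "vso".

Compare letters: s→c is +10, t→d is +10, r→b is +10 — a constant shift. This is a Caesar cipher with shift 10.
Undoing it on vso: v−10=l, s−10=i, o−10=e.

lie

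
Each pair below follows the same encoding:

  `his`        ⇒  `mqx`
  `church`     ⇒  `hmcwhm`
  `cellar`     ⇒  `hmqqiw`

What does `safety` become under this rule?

Vowels shift forward by 8 and consonants shift forward by 5.
On safety: s(cons)+5=x, a(vowel)+8=i, f(cons)+5=k, e(vowel)+8=m, t(cons)+5=y, y(cons)+5=d.

xikmyd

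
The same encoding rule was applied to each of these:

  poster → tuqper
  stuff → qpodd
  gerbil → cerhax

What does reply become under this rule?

Each letter's alphabet position (a=0..z=25) is mapped through 25·x+8 mod 26 — an affine cipher.
On reply: r(17)→25·17+8≡17=r; e(4)→25·4+8≡4=e; p(15)→25·15+8≡19=t; l(11)→25·11+8≡23=x; y(24)→25·24+8≡10=k (all mod 26).

retxk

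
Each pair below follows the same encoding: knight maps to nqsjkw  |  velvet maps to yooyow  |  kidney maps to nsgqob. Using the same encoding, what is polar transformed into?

syoku

The shift depends on letter class: consonant k→n is +3, but vowel i→s is +10. Vowels shift forward by 10 and consonants shift forward by 3.
For polar: p(cons)+3=s, o(vowel)+10=y, l(cons)+3=o, a(vowel)+10=k, r(cons)+3=u.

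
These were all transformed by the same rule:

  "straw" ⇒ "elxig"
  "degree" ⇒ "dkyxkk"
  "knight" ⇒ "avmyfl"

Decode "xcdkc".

s(18)→e(4) and t(19)→l(11) fit y≡7x+8 (mod 26); the inverse of 7 mod 26 is 15. Each letter's alphabet position (a=0..z=25) is mapped through 7·x+8 mod 26 — an affine cipher.
Reversing it on xcdkc: x(23)→15·(23−8)≡17=r; c(2)→15·(2−8)≡14=o; d(3)→15·(3−8)≡3=d; k(10)→15·(10−8)≡4=e; c(2)→15·(2−8)≡14=o (all mod 26).

rodeo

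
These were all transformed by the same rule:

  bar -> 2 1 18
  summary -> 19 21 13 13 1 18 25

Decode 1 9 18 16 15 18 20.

airport

b is letter #2 and maps to 2: an offset of 0. Each letter is replaced by its alphabet position (a=1, b=2, …, z=26).
Undoing it on 1 9 18 16 15 18 20: 1=a, 9=i, 18=r, 16=p, 15=o, 18=r, 20=t.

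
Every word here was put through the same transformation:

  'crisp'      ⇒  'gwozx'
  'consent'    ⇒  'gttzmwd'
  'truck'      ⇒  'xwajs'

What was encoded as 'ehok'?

In crisp: c→g is +4, r→w is +5, i→o is +6, s→z is +7 — the shift increases by 1 each position. Each letter shifts forward by (position + 4), i.e. 4, 5, 6, … — the shift grows by one for each successive letter.
Reversing it on ehok: e−4=a, h−5=c, o−6=i, k−7=d.

acid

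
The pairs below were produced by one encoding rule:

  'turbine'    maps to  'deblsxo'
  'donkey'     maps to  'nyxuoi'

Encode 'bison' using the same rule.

It's a constant shift of +10 (ROT10).
For bison: b+10=l, i+10=s, s+10=c, o+10=y, n+10=x.

lscyx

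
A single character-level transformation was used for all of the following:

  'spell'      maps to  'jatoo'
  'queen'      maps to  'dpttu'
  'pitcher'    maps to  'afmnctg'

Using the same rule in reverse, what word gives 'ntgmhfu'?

This is an affine cipher: with a=0,…,z=25, each position x becomes (3x+7) mod 26.
Undoing it on ntgmhfu: n(13)→9·(13−7)≡2=c; t(19)→9·(19−7)≡4=e; g(6)→9·(6−7)≡17=r; m(12)→9·(12−7)≡19=t; h(7)→9·(7−7)≡0=a; f(5)→9·(5−7)≡8=i; u(20)→9·(20−7)≡13=n (all mod 26).

certain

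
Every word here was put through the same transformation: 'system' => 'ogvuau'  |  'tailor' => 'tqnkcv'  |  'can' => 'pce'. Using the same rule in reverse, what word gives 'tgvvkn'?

litter

The output letters match the input read backwards, each shifted +2: system reversed is metsys. Two steps: reverse the string, then apply a Caesar shift of +2.
Decoding tgvvkn: shift back: t−2=r, g−2=e, v−2=t, v−2=t, k−2=i, n−2=l → rettil; then reverse → litter.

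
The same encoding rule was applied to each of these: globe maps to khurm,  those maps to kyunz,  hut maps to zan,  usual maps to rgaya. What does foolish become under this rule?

Read the word backwards and shift each letter +6.
On foolish: reverse → hsiloof; then shift: h+6=n, s+6=y, i+6=o, l+6=r, o+6=u, o+6=u, f+6=l.

nyoruul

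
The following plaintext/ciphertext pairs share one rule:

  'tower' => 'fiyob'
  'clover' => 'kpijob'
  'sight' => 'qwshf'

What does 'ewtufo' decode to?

minute

t(19)→f(5) and o(14)→i(8) fit y≡15x+6 (mod 26); the inverse of 15 mod 26 is 7. Each letter's alphabet position (a=0..z=25) is mapped through 15·x+6 mod 26 — an affine cipher.
Reversing it on ewtufo: e(4)→7·(4−6)≡12=m; w(22)→7·(22−6)≡8=i; t(19)→7·(19−6)≡13=n; u(20)→7·(20−6)≡20=u; f(5)→7·(5−6)≡19=t; o(14)→7·(14−6)≡4=e (all mod 26).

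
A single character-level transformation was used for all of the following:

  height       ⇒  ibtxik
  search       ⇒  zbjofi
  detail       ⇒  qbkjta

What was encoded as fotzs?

crisp

h(7)→i(8) and e(4)→b(1) fit y≡11x+9 (mod 26); the inverse of 11 mod 26 is 19. This is an affine cipher: with a=0,…,z=25, each position x becomes (11x+9) mod 26.
Reversing it on fotzs: f(5)→19·(5−9)≡2=c; o(14)→19·(14−9)≡17=r; t(19)→19·(19−9)≡8=i; z(25)→19·(25−9)≡18=s; s(18)→19·(18−9)≡15=p (all mod 26).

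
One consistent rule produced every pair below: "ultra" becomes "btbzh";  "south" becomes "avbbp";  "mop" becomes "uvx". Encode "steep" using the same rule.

abllx

The shift depends on letter class: consonant l→t is +8, but vowel u→b is +7. The rule splits by letter class: vowels +7, consonants +8.
On steep: s(cons)+8=a, t(cons)+8=b, e(vowel)+7=l, e(vowel)+7=l, p(cons)+8=x.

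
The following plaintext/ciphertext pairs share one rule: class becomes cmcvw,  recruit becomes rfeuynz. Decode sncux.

smart

In class: c→c is +0, l→m is +1, a→c is +2, s→v is +3 — the shift increases by 1 each position. Letter i (0-indexed) is shifted by i+0, so successive shifts are 0, 1, 2, ….
Reversing it on sncux: s−0=s, n−1=m, c−2=a, u−3=r, x−4=t.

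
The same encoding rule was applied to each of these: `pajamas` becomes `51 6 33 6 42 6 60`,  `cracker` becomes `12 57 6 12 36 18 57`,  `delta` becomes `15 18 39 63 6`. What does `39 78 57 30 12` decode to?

lyric

p(#16)→51 and a(#1)→6: differences scale by 3, so n = 3·pos + 3. Each letter becomes 3×(its alphabet position, a=1..z=26) + 3.
Reversing it on 39 78 57 30 12: 39→(39−3)÷3=12=l, 78→(78−3)÷3=25=y, 57→(57−3)÷3=18=r, 30→(30−3)÷3=9=i, 12→(12−3)÷3=3=c.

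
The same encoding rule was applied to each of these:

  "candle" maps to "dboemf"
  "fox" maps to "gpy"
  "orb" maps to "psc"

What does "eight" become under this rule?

Compare letters: c→d is +1, a→b is +1, n→o is +1 — a constant shift. This is a Caesar cipher with shift 1.
For eight: e+1=f, i+1=j, g+1=h, h+1=i, t+1=u.

fjhiu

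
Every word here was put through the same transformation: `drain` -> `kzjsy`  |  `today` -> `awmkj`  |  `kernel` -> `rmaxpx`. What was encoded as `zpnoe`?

The shift increases by 1 at each position, starting from +7: 7, 8, 9, ….
Decoding zpnoe: z−7=s, p−8=h, n−9=e, o−10=e, e−11=t.

sheet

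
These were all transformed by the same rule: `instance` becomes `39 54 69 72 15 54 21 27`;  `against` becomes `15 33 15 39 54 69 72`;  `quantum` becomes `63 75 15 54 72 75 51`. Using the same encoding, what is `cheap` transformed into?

21 36 27 15 60

i(#9)→39 and n(#14)→54: differences scale by 3, so n = 3·pos + 12. Each letter becomes 3×(its alphabet position, a=1..z=26) + 12.
Applying it to cheap: c=3→21, h=8→36, e=5→27, a=1→15, p=16→60.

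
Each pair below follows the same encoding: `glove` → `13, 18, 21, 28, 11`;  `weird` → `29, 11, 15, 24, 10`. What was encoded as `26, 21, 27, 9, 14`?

touch

g is letter #7 and maps to 13: an offset of 6. Each letter is replaced by its alphabet position (a=1..z=26) + 6.
Reversing it on 26, 21, 27, 9, 14: 26→(26−6)÷1=20=t, 21→(21−6)÷1=15=o, 27→(27−6)÷1=21=u, 9→(9−6)÷1=3=c, 14→(14−6)÷1=8=h.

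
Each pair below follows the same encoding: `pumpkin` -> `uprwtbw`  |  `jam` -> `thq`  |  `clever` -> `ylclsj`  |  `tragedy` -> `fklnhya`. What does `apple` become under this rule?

The output letters match the input read backwards, each shifted +7: pumpkin reversed is nikpmup. The word is reversed, then every letter is shifted forward by 7.
Applying it to apple: reverse → elppa; then shift: e+7=l, l+7=s, p+7=w, p+7=w, a+7=h.

lswwh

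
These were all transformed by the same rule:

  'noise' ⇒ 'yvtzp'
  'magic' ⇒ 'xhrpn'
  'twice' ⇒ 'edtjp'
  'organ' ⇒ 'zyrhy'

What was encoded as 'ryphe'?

Shifts by position in noise: pos 0: n→y (+11), pos 1: o→v (+7), pos 2: i→t (+11), pos 3: s→z (+7) — repeating every 2. The shifts repeat in a cycle of length 2: positions 0,1,… shift by +11, +7, then the pattern repeats.
Decoding ryphe: r−11=g, y−7=r, p−11=e, h−7=a, e−11=t.

great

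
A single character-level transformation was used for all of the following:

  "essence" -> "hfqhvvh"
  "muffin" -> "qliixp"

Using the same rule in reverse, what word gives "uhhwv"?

The output letters match the input read backwards, each shifted +3: essence reversed is ecnesse. Read the word backwards and shift each letter +3.
Decoding uhhwv: shift back: u−3=r, h−3=e, h−3=e, w−3=t, v−3=s → reets; then reverse → steer.

steer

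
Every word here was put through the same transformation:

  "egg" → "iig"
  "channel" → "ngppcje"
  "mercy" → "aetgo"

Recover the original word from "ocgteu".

scream

The word is reversed, then every letter is shifted forward by 2.
Undoing it on ocgteu: shift back: o−2=m, c−2=a, g−2=e, t−2=r, e−2=c, u−2=s → maercs; then reverse → scream.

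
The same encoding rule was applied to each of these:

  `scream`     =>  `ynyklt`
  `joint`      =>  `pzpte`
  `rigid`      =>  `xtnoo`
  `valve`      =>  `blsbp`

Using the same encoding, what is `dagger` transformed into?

Shifts by position in scream: pos 0: s→y (+6), pos 1: c→n (+11), pos 2: r→y (+7), pos 3: e→k (+6), pos 4: a→l (+11), pos 5: m→t (+7) — repeating every 3. It's a Vigenère-style cipher with numeric key [6,11,7]: position i shifts by key[i mod 3].
For dagger: d+6=j, a+11=l, g+7=n, g+6=m, e+11=p, r+7=y.

jlnmpy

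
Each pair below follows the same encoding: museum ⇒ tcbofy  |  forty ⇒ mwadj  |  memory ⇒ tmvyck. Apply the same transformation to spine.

In museum: m→t is +7, u→c is +8, s→b is +9, e→o is +10 — the shift increases by 1 each position. Letter i (0-indexed) is shifted by i+7, so successive shifts are 7, 8, 9, ….
On spine: s+7=z, p+8=x, i+9=r, n+10=x, e+11=p.

zxrxp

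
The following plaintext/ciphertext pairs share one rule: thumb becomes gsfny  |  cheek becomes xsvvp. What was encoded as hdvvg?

sweet

Each pair mirrors across the alphabet (t↔g, h↔s, u↔f): positions sum to 25. Each letter is replaced by its mirror in the alphabet: a↔z, b↔y, c↔x, and so on (the Atbash cipher).
Reversing it on hdvvg: h↔s, d↔w, v↔e, v↔e, g↔t.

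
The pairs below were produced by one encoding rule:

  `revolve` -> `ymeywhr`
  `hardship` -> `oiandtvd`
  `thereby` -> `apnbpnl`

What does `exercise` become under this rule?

Letter i (0-indexed) is shifted by i+7, so successive shifts are 7, 8, 9, ….
Applying it to exercise: e+7=l, x+8=f, e+9=n, r+10=b, c+11=n, i+12=u, s+13=f, e+14=s.

lfnbnufs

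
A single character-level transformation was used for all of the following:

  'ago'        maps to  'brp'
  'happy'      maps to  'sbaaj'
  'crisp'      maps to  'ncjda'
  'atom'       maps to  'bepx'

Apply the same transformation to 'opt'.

The rule splits by letter class: vowels +1, consonants +11.
On opt: o(vowel)+1=p, p(cons)+11=a, t(cons)+11=e.

pae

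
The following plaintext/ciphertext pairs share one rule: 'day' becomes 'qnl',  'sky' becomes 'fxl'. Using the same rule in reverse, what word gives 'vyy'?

ill

Compare letters: d→q is +13, a→n is +13, y→l is +13 — a constant shift. Every letter moves 13 places later in the alphabet, wrapping around z→a.
Reversing it on vyy: v−13=i, y−13=l, y−13=l.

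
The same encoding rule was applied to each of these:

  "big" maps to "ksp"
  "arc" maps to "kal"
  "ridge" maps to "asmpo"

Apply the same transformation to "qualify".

The shift depends on letter class: consonant b→k is +9, but vowel i→s is +10. Vowels shift forward by 10 and consonants shift forward by 9.
Applying it to qualify: q(cons)+9=z, u(vowel)+10=e, a(vowel)+10=k, l(cons)+9=u, i(vowel)+10=s, f(cons)+9=o, y(cons)+9=h.

zekusoh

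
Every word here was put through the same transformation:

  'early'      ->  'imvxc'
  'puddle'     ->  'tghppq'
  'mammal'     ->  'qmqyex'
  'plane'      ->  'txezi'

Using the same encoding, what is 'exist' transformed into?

The shifts repeat in a cycle of length 2: positions 0,1,… shift by +4, +12, then the pattern repeats.
Applying it to exist: e+4=i, x+12=j, i+4=m, s+12=e, t+4=x.

ijmex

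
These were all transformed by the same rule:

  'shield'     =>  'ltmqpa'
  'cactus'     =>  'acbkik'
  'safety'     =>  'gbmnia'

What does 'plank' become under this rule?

The word is reversed, then every letter is shifted forward by 8.
On plank: reverse → knalp; then shift: k+8=s, n+8=v, a+8=i, l+8=t, p+8=x.

svitx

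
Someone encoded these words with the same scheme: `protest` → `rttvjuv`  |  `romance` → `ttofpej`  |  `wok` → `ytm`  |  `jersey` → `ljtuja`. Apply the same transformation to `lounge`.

The shift depends on letter class: consonant p→r is +2, but vowel o→t is +5. Two shifts are in play — +5 for a/e/i/o/u, +2 for every other letter.
For lounge: l(cons)+2=n, o(vowel)+5=t, u(vowel)+5=z, n(cons)+2=p, g(cons)+2=i, e(vowel)+5=j.

ntzpij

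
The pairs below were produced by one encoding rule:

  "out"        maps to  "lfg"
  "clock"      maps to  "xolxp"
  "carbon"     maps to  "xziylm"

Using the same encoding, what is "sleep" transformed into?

Each pair mirrors across the alphabet (o↔l, u↔f, t↔g): positions sum to 25. Each letter is replaced by its mirror in the alphabet: a↔z, b↔y, c↔x, and so on (the Atbash cipher).
For sleep: s↔h, l↔o, e↔v, e↔v, p↔k.

hovvk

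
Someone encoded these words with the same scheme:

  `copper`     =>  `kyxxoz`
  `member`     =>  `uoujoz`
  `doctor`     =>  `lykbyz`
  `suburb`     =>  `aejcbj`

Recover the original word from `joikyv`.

beacon

The shifts repeat in a cycle of length 3: positions 0,1,… shift by +8, +10, +8, then the pattern repeats.
Reversing it on joikyv: j−8=b, o−10=e, i−8=a, k−8=c, y−10=o, v−8=n.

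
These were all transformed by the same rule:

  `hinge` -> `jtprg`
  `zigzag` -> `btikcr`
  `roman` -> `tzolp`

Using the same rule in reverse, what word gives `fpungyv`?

It's a Vigenère-style cipher with numeric key [2,11]: position i shifts by key[i mod 2].
Undoing it on fpungyv: f−2=d, p−11=e, u−2=s, n−11=c, g−2=e, y−11=n, v−2=t.

descent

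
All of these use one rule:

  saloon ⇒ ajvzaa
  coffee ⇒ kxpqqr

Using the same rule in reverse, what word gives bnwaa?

In saloon: s→a is +8, a→j is +9, l→v is +10, o→z is +11 — the shift increases by 1 each position. Letter i (0-indexed) is shifted by i+8, so successive shifts are 8, 9, 10, ….
Decoding bnwaa: b−8=t, n−9=e, w−10=m, a−11=p, a−12=o.

tempo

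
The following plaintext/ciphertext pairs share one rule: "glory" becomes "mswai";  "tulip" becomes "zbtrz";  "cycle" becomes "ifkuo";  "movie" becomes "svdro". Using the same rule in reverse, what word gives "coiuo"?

The shift increases by 1 at each position, starting from +6: 6, 7, 8, ….
Undoing it on coiuo: c−6=w, o−7=h, i−8=a, u−9=l, o−10=e.

whale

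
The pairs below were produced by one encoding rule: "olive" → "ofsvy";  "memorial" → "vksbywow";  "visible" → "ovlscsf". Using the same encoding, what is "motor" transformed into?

The output letters match the input read backwards, each shifted +10: olive reversed is evilo. The word is reversed, then every letter is shifted forward by 10.
Applying it to motor: reverse → rotom; then shift: r+10=b, o+10=y, t+10=d, o+10=y, m+10=w.

bydyw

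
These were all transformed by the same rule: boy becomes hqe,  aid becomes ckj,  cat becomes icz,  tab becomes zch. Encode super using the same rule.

The shift depends on letter class: consonant b→h is +6, but vowel o→q is +2. Two shifts are in play — +2 for a/e/i/o/u, +6 for every other letter.
Applying it to super: s(cons)+6=y, u(vowel)+2=w, p(cons)+6=v, e(vowel)+2=g, r(cons)+6=x.

ywvgx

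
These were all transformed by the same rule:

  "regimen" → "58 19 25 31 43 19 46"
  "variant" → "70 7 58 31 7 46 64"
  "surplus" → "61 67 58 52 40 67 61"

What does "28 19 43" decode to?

hem

r(#18)→58 and e(#5)→19: differences scale by 3, so n = 3·pos + 4. With a=1..z=26, the number is 3·pos + 4.
Decoding 28 19 43: 28→(28−4)÷3=8=h, 19→(19−4)÷3=5=e, 43→(43−4)÷3=13=m.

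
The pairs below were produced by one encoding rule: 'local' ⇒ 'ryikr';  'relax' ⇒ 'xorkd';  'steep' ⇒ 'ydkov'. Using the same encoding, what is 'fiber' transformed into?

The shifts repeat in a cycle of length 2: positions 0,1,… shift by +6, +10, then the pattern repeats.
For fiber: f+6=l, i+10=s, b+6=h, e+10=o, r+6=x.

lshox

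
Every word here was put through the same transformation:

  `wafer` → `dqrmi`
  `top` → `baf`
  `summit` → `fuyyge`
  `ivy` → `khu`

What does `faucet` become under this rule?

Read the word backwards and shift each letter +12.
On faucet: reverse → tecuaf; then shift: t+12=f, e+12=q, c+12=o, u+12=g, a+12=m, f+12=r.

fqogmr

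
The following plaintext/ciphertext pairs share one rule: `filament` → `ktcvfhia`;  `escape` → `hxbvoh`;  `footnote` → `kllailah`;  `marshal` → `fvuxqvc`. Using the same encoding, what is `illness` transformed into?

f(5)→k(10) and i(8)→t(19) fit y≡3x+21 (mod 26); the inverse of 3 mod 26 is 9. Treating letters as 0–25, the rule is x ↦ 3x + 21 (mod 26).
For illness: i(8)→3·8+21≡19=t; l(11)→3·11+21≡2=c; l(11)→3·11+21≡2=c; n(13)→3·13+21≡8=i; e(4)→3·4+21≡7=h; s(18)→3·18+21≡23=x; s(18)→3·18+21≡23=x (all mod 26).

tccihxx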